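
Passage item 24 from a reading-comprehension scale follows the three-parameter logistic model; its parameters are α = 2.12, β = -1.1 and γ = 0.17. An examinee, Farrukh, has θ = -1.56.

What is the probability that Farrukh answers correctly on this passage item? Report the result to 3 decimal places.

0.397

P(θ) = γ + (1 − γ) · 1 / (1 + exp(−α(θ − β)))
Exponent: 2.12 × (-1.56 − (-1.1)) = -0.9752
1/(1 + e^{0.9752}) = 0.2738
P = 0.17 + 0.83 × 0.2738 = 0.3973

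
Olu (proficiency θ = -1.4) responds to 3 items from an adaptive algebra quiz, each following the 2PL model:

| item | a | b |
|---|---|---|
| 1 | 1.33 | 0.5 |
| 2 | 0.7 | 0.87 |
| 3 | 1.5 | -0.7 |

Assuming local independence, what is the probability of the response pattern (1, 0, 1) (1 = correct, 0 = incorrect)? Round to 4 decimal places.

0.0159

P(θ) = 1 / (1 + exp(−a(θ − b)))
P_1 = 1/(1+e^{2.5270}) = 0.0740
P_2 = 1/(1+e^{1.5890}) = 0.1695
P_3 = 1/(1+e^{1.0500}) = 0.2592
L = P_1 × (1−P_2) × P_3 = 0.0740 × 0.8305 × 0.2592 = 0.01593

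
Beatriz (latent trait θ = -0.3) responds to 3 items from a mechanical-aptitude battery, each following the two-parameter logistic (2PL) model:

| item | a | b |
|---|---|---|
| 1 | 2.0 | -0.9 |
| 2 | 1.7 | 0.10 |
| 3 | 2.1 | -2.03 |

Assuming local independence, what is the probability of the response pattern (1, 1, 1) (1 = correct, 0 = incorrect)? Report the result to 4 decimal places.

P(θ) = 1 / (1 + exp(−a(θ − b)))
P_1 = 1/(1+e^{-1.2000}) = 0.7685
P_2 = 1/(1+e^{0.6800}) = 0.3363
P_3 = 1/(1+e^{-3.6330}) = 0.9742
L = P_1 × P_2 × P_3 = 0.7685 × 0.3363 × 0.9742 = 0.25177

0.2518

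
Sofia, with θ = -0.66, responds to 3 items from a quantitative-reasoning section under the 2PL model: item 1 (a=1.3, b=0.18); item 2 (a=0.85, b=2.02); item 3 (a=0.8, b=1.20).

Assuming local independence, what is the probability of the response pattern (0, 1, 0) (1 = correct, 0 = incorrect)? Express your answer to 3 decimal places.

0.057

P(θ) = 1 / (1 + exp(−a(θ − b)))
P_1 = 1/(1+e^{1.0920}) = 0.2512
P_2 = 1/(1+e^{2.2780}) = 0.0930
P_3 = 1/(1+e^{1.4880}) = 0.1842
L = (1−P_1) × P_2 × (1−P_3) = 0.7488 × 0.0930 × 0.8158 = 0.05678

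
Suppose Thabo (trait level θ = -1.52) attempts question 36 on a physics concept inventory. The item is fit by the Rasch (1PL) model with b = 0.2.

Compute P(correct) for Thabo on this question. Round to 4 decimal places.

0.1519

P(θ) = 1 / (1 + exp(−(θ − b)))
Exponent: (-1.52 − 0.2) = -1.7200
1/(1 + e^{1.7200}) = 0.1519
P = 0.1519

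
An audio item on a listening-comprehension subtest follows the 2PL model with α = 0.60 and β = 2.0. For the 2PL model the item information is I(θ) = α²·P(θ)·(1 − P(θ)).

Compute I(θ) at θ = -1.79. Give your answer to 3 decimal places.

P = 1/(1+e^{2.2740}) = 0.0933
P(1−P) = 0.0933 × 0.9067 = 0.0846
I = α² × P(1−P) = 0.60² × 0.0846 = 0.03045

0.030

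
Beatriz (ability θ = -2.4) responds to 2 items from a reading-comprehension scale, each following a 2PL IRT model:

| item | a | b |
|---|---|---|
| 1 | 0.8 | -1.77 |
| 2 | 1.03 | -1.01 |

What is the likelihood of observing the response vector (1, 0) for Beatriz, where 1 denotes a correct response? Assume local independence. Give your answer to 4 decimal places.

P(θ) = 1 / (1 + exp(−a(θ − b)))
P_1 = 1/(1+e^{0.5040}) = 0.3766
P_2 = 1/(1+e^{1.4317}) = 0.1928
L = P_1 × (1−P_2) = 0.3766 × 0.8072 = 0.30398

0.3040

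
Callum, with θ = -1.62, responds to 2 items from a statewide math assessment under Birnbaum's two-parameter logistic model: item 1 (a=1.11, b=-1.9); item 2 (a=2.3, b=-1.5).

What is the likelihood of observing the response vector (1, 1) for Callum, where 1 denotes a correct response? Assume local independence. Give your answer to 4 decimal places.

0.2490

P(θ) = 1 / (1 + exp(−a(θ − b)))
P_1 = 1/(1+e^{-0.3108}) = 0.5771
P_2 = 1/(1+e^{0.2760}) = 0.4314
L = P_1 × P_2 = 0.5771 × 0.4314 = 0.24897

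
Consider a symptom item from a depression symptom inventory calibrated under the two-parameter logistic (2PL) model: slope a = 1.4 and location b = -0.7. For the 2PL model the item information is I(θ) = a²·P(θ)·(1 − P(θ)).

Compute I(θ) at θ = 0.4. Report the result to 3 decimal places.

P = 1/(1+e^{-1.5400}) = 0.8235
P(1−P) = 0.8235 × 0.1765 = 0.1454
I = a² × P(1−P) = 1.4² × 0.1454 = 0.28493

0.285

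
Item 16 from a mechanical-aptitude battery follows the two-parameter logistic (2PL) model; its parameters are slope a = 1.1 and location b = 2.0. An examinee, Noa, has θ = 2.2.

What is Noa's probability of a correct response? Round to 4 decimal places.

P(θ) = 1 / (1 + exp(−a(θ − b)))
Exponent: 1.1 × (2.2 − 2.0) = 0.2200
1/(1 + e^{-0.2200}) = 0.5548

0.5548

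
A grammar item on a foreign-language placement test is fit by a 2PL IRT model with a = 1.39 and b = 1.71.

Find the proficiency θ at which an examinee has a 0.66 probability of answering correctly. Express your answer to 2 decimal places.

P(θ) = 1 / (1 + exp(−a(θ − b)))
logit = ln(0.6600/0.3400) = 0.6633
θ = b + logit/(a) = 1.71 + 0.6633/1.3900 = 2.1872

2.19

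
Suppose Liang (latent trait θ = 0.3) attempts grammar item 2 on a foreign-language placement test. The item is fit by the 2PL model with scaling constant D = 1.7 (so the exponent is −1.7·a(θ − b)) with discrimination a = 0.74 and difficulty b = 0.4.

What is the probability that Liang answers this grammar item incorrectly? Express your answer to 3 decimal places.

P(θ) = 1 / (1 + exp(−D·a(θ − b)))
Exponent: 1.7 × 0.74 × (0.3 − 0.4) = -0.1258
1/(1 + e^{0.1258}) = 0.4686
P = 0.4686
P(incorrect) = 1 − 0.4686 = 0.5314

0.531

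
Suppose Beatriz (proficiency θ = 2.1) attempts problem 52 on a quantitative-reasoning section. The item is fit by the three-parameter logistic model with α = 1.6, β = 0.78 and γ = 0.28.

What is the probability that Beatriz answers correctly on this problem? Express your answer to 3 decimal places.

P(θ) = γ + (1 − γ) · 1 / (1 + exp(−α(θ − β)))
Exponent: 1.6 × (2.1 − 0.78) = 2.1120
1/(1 + e^{-2.1120}) = 0.8921
P = 0.28 + 0.72 × 0.8921 = 0.9223

0.922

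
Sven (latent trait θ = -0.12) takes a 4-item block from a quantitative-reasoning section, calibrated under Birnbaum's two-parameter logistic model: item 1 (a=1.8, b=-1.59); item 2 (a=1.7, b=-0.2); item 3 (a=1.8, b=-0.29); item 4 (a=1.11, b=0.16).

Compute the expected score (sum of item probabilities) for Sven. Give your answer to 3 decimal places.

2.467

P(θ) = 1 / (1 + exp(−a(θ − b)))
P_1 = 1/(1+e^{-2.6460}) = 0.9338
P_2 = 1/(1+e^{-0.1360}) = 0.5339
P_3 = 1/(1+e^{-0.3060}) = 0.5759
P_4 = 1/(1+e^{0.3108}) = 0.4229
E[score] = 0.9338 + 0.5339 + 0.5759 + 0.4229 = 2.4665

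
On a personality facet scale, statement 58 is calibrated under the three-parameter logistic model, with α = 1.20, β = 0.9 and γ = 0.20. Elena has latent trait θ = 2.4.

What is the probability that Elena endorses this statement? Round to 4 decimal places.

P(θ) = γ + (1 − γ) · 1 / (1 + exp(−α(θ − β)))
Exponent: 1.20 × (2.4 − 0.9) = 1.8000
1/(1 + e^{-1.8000}) = 0.8581
P = 0.20 + 0.80 × 0.8581 = 0.8865

0.8865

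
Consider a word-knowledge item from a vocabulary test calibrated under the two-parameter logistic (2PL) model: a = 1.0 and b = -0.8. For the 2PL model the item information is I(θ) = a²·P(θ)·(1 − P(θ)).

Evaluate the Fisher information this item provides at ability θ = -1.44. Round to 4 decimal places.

0.2261

P = 1/(1+e^{0.6400}) = 0.3452
P(1−P) = 0.3452 × 0.6548 = 0.2261
I = a² × P(1−P) = 1.0² × 0.2261 = 0.22605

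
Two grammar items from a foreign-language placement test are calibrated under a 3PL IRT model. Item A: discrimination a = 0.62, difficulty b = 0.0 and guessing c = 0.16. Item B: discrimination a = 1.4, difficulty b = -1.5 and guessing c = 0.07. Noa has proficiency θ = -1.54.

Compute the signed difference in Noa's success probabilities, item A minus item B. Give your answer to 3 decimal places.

-0.129

P(θ) = c + (1 − c) · 1 / (1 + exp(−a(θ − b)))
P_A = 0.3935
P_B = 0.5220
P_A − P_B = -0.1285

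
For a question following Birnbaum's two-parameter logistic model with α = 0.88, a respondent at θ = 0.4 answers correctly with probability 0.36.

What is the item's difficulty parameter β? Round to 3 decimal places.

1.054

P(θ) = 1 / (1 + exp(−α(θ − β)))
logit(0.36) = ln(0.36/0.64) = -0.5754
β = θ − logit/(α) = 0.4 − (-0.5754)/0.8800 = 1.0538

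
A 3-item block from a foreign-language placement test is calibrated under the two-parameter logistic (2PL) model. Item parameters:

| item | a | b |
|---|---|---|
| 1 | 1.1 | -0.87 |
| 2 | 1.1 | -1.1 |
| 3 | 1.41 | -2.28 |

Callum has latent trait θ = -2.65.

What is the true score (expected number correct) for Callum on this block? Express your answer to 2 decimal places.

P(θ) = 1 / (1 + exp(−a(θ − b)))
P_1 = 1/(1+e^{1.9580}) = 0.1237
P_2 = 1/(1+e^{1.7050}) = 0.1538
P_3 = 1/(1+e^{0.5217}) = 0.3725
E[score] = 0.1237 + 0.1538 + 0.3725 = 0.6500

0.65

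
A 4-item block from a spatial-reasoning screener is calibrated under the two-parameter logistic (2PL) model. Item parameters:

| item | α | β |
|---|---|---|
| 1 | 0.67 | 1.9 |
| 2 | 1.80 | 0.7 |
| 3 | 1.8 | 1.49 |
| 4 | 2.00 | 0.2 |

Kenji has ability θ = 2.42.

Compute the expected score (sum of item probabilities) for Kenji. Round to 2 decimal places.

P(θ) = 1 / (1 + exp(−α(θ − β)))
P_1 = 1/(1+e^{-0.3484}) = 0.5862
P_2 = 1/(1+e^{-3.0960}) = 0.9567
P_3 = 1/(1+e^{-1.6740}) = 0.8421
P_4 = 1/(1+e^{-4.4400}) = 0.9883
E[score] = 0.5862 + 0.9567 + 0.8421 + 0.9883 = 3.3734

3.37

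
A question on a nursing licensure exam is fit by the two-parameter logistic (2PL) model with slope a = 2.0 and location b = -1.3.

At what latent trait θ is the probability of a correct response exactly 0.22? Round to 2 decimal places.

-1.93

P(θ) = 1 / (1 + exp(−a(θ − b)))
logit = ln(0.2200/0.7800) = -1.2657
θ = b + logit/(a) = -1.3 + (-1.2657)/2.0000 = -1.9328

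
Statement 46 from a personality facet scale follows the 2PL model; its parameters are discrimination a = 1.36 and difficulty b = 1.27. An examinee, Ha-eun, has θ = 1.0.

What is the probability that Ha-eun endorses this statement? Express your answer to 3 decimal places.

0.409

P(θ) = 1 / (1 + exp(−a(θ − b)))
Exponent: 1.36 × (1.0 − 1.27) = -0.3672
1/(1 + e^{0.3672}) = 0.4092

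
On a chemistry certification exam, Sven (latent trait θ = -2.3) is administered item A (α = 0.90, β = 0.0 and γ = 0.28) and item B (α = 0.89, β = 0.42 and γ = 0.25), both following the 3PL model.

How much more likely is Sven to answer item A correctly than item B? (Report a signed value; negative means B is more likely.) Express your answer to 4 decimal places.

P(θ) = γ + (1 − γ) · 1 / (1 + exp(−α(θ − β)))
P_A = 0.3607
P_B = 0.3112
P_A − P_B = 0.0495

0.0495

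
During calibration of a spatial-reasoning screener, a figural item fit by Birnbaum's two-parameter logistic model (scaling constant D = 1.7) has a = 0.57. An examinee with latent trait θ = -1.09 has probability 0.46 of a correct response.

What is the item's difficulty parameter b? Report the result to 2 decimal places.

P(θ) = 1 / (1 + exp(−D·a(θ − b)))
logit(0.46) = ln(0.46/0.54) = -0.1603
b = θ − logit/(1.7·a) = -1.09 − (-0.1603)/0.9690 = -0.9245

-0.92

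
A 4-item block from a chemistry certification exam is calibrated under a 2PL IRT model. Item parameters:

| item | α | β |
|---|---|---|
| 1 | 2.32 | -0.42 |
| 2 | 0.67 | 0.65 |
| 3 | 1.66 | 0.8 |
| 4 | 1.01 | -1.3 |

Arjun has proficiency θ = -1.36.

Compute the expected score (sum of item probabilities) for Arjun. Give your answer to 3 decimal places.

0.820

P(θ) = 1 / (1 + exp(−α(θ − β)))
P_1 = 1/(1+e^{2.1808}) = 0.1015
P_2 = 1/(1+e^{1.3467}) = 0.2064
P_3 = 1/(1+e^{3.5856}) = 0.0270
P_4 = 1/(1+e^{0.0606}) = 0.4849
E[score] = 0.1015 + 0.2064 + 0.0270 + 0.4849 = 0.8197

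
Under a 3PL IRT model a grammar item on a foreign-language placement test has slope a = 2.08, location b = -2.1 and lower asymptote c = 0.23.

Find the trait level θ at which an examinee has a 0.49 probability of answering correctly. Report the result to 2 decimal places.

P(θ) = c + (1 − c) · 1 / (1 + exp(−a(θ − b)))
Remove guessing floor: (0.49 − 0.23)/(1 − 0.23) = 0.3377
logit = ln(0.3377/0.6623) = -0.6737
θ = b + logit/(a) = -2.1 + (-0.6737)/2.0800 = -2.4239

-2.42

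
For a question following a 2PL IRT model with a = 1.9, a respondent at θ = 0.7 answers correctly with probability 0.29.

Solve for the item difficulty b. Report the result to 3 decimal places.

P(θ) = 1 / (1 + exp(−a(θ − b)))
logit(0.29) = ln(0.29/0.71) = -0.8954
b = θ − logit/(a) = 0.7 − (-0.8954)/1.9000 = 1.1713

1.171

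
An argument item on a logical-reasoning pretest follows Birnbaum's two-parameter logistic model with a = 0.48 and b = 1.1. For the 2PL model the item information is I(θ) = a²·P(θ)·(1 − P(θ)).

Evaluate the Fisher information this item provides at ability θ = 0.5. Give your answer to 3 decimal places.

P = 1/(1+e^{0.2880}) = 0.4285
P(1−P) = 0.4285 × 0.5715 = 0.2449
I = a² × P(1−P) = 0.48² × 0.2449 = 0.05642

0.056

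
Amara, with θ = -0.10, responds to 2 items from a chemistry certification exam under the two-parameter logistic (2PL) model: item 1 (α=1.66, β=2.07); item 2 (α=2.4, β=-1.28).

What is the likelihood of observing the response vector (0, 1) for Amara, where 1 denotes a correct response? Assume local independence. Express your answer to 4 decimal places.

P(θ) = 1 / (1 + exp(−α(θ − β)))
P_1 = 1/(1+e^{3.6022}) = 0.0265
P_2 = 1/(1+e^{-2.8320}) = 0.9444
L = (1−P_1) × P_2 = 0.9735 × 0.9444 = 0.91932

0.9193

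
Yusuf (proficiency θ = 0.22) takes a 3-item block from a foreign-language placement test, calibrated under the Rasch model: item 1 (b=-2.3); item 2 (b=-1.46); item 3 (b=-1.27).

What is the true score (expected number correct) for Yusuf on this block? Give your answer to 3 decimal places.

P(θ) = 1 / (1 + exp(−(θ − b)))
P_1 = 1/(1+e^{-2.5200}) = 0.9255
P_2 = 1/(1+e^{-1.6800}) = 0.8429
P_3 = 1/(1+e^{-1.4900}) = 0.8161
E[score] = 0.9255 + 0.8429 + 0.8161 = 2.5845

2.585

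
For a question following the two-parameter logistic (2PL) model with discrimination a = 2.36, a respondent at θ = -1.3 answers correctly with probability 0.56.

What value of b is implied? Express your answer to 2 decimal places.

-1.40

P(θ) = 1 / (1 + exp(−a(θ − b)))
logit(0.56) = ln(0.56/0.44) = 0.2412
b = θ − logit/(a) = -1.3 − 0.2412/2.3600 = -1.4022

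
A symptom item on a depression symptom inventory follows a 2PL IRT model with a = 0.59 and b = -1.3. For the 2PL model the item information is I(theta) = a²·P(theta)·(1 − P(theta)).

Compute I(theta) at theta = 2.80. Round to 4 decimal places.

P = 1/(1+e^{-2.4190}) = 0.9183
P(1−P) = 0.9183 × 0.0817 = 0.0751
I = a² × P(1−P) = 0.59² × 0.0751 = 0.02613

0.0261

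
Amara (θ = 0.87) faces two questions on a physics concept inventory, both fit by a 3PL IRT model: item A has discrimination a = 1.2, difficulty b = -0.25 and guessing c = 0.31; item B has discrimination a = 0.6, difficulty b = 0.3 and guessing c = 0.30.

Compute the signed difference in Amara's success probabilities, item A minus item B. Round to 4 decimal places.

P(θ) = c + (1 − c) · 1 / (1 + exp(−a(θ − b)))
P_A = 0.8573
P_B = 0.7093
P_A − P_B = 0.1480

0.1480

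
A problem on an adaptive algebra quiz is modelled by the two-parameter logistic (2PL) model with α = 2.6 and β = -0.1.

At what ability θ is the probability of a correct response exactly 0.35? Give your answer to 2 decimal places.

P(θ) = 1 / (1 + exp(−α(θ − β)))
logit = ln(0.3500/0.6500) = -0.6190
θ = β + logit/(α) = -0.1 + (-0.6190)/2.6000 = -0.3381

-0.34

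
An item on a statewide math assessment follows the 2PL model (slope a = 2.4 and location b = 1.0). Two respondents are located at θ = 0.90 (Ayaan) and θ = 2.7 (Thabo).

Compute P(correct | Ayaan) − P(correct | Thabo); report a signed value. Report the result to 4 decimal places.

P(θ) = 1 / (1 + exp(−a(θ − b)))
P(Ayaan) = 0.4403  [exponent -0.2400]
P(Thabo) = 0.9834  [exponent 4.0800]
Difference = 0.4403 − 0.9834 = -0.5431

-0.5431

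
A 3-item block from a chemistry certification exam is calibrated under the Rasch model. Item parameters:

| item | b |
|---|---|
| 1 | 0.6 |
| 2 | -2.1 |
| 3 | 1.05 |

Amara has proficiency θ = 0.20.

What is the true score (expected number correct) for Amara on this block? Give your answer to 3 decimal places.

1.610

P(θ) = 1 / (1 + exp(−(θ − b)))
P_1 = 1/(1+e^{0.4000}) = 0.4013
P_2 = 1/(1+e^{-2.3000}) = 0.9089
P_3 = 1/(1+e^{0.8500}) = 0.2994
E[score] = 0.4013 + 0.9089 + 0.2994 = 1.6096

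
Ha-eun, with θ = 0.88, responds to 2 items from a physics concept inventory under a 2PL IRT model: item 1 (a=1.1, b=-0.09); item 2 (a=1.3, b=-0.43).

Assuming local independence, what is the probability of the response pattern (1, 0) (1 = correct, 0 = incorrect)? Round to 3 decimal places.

P(θ) = 1 / (1 + exp(−a(θ − b)))
P_1 = 1/(1+e^{-1.0670}) = 0.7440
P_2 = 1/(1+e^{-1.7030}) = 0.8459
L = P_1 × (1−P_2) = 0.7440 × 0.1541 = 0.11463

0.115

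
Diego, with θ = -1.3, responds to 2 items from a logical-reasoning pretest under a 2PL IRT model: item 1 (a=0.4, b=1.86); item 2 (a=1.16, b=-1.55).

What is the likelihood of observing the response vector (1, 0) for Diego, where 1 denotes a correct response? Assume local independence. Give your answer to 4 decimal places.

0.0943

P(θ) = 1 / (1 + exp(−a(θ − b)))
P_1 = 1/(1+e^{1.2640}) = 0.2203
P_2 = 1/(1+e^{-0.2900}) = 0.5720
L = P_1 × (1−P_2) = 0.2203 × 0.4280 = 0.09428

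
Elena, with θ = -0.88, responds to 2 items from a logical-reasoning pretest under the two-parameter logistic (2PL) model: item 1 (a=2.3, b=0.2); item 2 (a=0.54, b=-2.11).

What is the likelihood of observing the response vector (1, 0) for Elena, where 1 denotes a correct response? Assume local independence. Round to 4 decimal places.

P(θ) = 1 / (1 + exp(−a(θ − b)))
P_1 = 1/(1+e^{2.4840}) = 0.0770
P_2 = 1/(1+e^{-0.6642}) = 0.6602
L = P_1 × (1−P_2) = 0.0770 × 0.3398 = 0.02616

0.0262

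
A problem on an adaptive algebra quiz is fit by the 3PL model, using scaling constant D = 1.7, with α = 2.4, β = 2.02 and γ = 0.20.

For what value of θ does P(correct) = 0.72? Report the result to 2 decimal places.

P(θ) = γ + (1 − γ) · 1 / (1 + exp(−D·α(θ − β)))
Remove guessing floor: (0.72 − 0.20)/(1 − 0.20) = 0.6500
logit = ln(0.6500/0.3500) = 0.6190
θ = β + logit/(1.7·α) = 2.02 + 0.6190/4.0800 = 2.1717

2.17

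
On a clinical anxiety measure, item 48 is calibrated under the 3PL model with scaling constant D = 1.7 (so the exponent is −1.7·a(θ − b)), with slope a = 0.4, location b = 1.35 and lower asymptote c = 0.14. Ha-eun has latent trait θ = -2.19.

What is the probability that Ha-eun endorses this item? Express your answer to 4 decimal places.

P(θ) = c + (1 − c) · 1 / (1 + exp(−D·a(θ − b)))
Exponent: 1.7 × 0.4 × (-2.19 − 1.35) = -2.4072
1/(1 + e^{2.4072}) = 0.0826
P = 0.14 + 0.86 × 0.0826 = 0.2111

0.2111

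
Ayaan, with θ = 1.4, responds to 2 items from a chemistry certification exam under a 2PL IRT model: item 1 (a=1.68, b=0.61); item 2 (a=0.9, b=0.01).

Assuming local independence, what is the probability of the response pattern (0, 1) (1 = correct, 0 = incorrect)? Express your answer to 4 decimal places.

P(θ) = 1 / (1 + exp(−a(θ − b)))
P_1 = 1/(1+e^{-1.3272}) = 0.7904
P_2 = 1/(1+e^{-1.2510}) = 0.7775
L = (1−P_1) × P_2 = 0.2096 × 0.7775 = 0.16298

0.1630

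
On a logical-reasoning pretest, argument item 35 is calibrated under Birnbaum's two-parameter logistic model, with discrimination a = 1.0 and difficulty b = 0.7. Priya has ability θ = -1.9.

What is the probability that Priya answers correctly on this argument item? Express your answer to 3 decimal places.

P(θ) = 1 / (1 + exp(−a(θ − b)))
Exponent: 1.0 × (-1.9 − 0.7) = -2.6000
1/(1 + e^{2.6000}) = 0.0691

0.069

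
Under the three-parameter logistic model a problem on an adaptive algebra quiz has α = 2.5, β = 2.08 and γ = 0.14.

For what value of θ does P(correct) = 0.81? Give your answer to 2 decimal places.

2.58

P(θ) = γ + (1 − γ) · 1 / (1 + exp(−α(θ − β)))
Remove guessing floor: (0.81 − 0.14)/(1 − 0.14) = 0.7791
logit = ln(0.7791/0.2209) = 1.2603
θ = β + logit/(α) = 2.08 + 1.2603/2.5000 = 2.5841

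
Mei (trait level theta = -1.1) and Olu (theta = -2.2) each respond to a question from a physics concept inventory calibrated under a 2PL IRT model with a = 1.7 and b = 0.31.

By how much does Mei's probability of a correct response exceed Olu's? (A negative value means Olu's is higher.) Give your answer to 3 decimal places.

P(theta) = 1 / (1 + exp(−a(theta − b)))
P(Mei) = 0.0834  [exponent -2.3970]
P(Olu) = 0.0138  [exponent -4.2670]
Difference = 0.0834 − 0.0138 = 0.0696

0.070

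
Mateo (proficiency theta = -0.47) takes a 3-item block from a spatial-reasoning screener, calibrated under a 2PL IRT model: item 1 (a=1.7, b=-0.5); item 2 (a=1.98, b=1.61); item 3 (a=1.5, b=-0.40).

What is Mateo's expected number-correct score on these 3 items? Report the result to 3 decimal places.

1.003

P(theta) = 1 / (1 + exp(−a(theta − b)))
P_1 = 1/(1+e^{-0.0510}) = 0.5127
P_2 = 1/(1+e^{4.1184}) = 0.0160
P_3 = 1/(1+e^{0.1050}) = 0.4738
E[score] = 0.5127 + 0.0160 + 0.4738 = 1.0025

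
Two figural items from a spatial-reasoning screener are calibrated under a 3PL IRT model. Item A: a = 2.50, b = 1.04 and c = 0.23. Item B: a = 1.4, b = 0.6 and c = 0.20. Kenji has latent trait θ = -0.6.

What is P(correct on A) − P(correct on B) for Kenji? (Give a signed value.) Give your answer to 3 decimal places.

P(θ) = c + (1 − c) · 1 / (1 + exp(−a(θ − b)))
P_A = 0.2426
P_B = 0.3257
P_A − P_B = -0.0831

-0.083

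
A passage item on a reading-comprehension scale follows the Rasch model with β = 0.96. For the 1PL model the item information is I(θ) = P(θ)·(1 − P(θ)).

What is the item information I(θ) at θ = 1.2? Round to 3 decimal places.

P = 1/(1+e^{-0.2400}) = 0.5597
P(1−P) = 0.5597 × 0.4403 = 0.2464
I = P(1−P) = 0.24643

0.246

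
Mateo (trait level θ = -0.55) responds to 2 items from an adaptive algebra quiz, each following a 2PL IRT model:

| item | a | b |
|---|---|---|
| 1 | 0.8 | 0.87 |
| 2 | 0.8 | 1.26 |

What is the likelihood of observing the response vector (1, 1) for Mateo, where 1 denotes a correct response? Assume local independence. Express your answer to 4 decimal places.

0.0463

P(θ) = 1 / (1 + exp(−a(θ − b)))
P_1 = 1/(1+e^{1.1360}) = 0.2431
P_2 = 1/(1+e^{1.4480}) = 0.1903
L = P_1 × P_2 = 0.2431 × 0.1903 = 0.04626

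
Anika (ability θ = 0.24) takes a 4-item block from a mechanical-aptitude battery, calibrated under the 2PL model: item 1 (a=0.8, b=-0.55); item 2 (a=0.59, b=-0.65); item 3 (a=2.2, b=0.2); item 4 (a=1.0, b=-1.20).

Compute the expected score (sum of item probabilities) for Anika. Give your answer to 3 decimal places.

2.612

P(θ) = 1 / (1 + exp(−a(θ − b)))
P_1 = 1/(1+e^{-0.6320}) = 0.6529
P_2 = 1/(1+e^{-0.5251}) = 0.6283
P_3 = 1/(1+e^{-0.0880}) = 0.5220
P_4 = 1/(1+e^{-1.4400}) = 0.8085
E[score] = 0.6529 + 0.6283 + 0.5220 + 0.8085 = 2.6117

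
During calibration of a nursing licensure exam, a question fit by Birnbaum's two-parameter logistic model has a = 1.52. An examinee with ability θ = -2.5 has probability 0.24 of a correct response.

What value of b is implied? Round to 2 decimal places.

-1.74

P(θ) = 1 / (1 + exp(−a(θ − b)))
logit(0.24) = ln(0.24/0.76) = -1.1527
b = θ − logit/(a) = -2.5 − (-1.1527)/1.5200 = -1.7417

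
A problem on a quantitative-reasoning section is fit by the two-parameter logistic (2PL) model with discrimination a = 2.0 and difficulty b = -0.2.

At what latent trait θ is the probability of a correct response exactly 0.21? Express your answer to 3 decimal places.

P(θ) = 1 / (1 + exp(−a(θ − b)))
logit = ln(0.2100/0.7900) = -1.3249
θ = b + logit/(a) = -0.2 + (-1.3249)/2.0000 = -0.8625

-0.862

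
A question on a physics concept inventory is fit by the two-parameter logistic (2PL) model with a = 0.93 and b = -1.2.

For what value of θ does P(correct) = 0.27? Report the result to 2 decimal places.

-2.27

P(θ) = 1 / (1 + exp(−a(θ − b)))
logit = ln(0.2700/0.7300) = -0.9946
θ = b + logit/(a) = -1.2 + (-0.9946)/0.9300 = -2.2695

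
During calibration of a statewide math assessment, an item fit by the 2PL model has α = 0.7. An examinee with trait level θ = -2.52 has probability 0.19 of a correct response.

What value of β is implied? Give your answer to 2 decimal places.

P(θ) = 1 / (1 + exp(−α(θ − β)))
logit(0.19) = ln(0.19/0.81) = -1.4500
β = θ − logit/(α) = -2.52 − (-1.4500)/0.7000 = -0.4486

-0.45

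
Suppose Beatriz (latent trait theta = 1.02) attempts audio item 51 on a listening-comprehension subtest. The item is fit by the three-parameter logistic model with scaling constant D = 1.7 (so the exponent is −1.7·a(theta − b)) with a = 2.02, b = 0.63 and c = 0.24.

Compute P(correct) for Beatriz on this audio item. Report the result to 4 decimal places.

0.8422

P(theta) = c + (1 − c) · 1 / (1 + exp(−D·a(theta − b)))
Exponent: 1.7 × 2.02 × (1.02 − 0.63) = 1.3393
1/(1 + e^{-1.3393}) = 0.7924
P = 0.24 + 0.76 × 0.7924 = 0.8422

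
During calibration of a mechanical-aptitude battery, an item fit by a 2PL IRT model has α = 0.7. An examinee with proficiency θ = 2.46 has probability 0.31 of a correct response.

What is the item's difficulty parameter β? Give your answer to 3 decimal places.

P(θ) = 1 / (1 + exp(−α(θ − β)))
logit(0.31) = ln(0.31/0.69) = -0.8001
β = θ − logit/(α) = 2.46 − (-0.8001)/0.7000 = 3.6030

3.603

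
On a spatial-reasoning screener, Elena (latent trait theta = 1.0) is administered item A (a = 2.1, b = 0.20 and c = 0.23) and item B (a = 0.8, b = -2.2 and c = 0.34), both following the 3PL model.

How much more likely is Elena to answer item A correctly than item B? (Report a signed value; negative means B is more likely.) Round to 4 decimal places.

P(theta) = c + (1 − c) · 1 / (1 + exp(−a(theta − b)))
P_A = 0.8790
P_B = 0.9526
P_A − P_B = -0.0736

-0.0736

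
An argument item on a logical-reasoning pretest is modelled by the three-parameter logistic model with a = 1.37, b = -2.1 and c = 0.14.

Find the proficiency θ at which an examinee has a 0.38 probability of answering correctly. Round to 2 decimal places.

-2.79

P(θ) = c + (1 − c) · 1 / (1 + exp(−a(θ − b)))
Remove guessing floor: (0.38 − 0.14)/(1 − 0.14) = 0.2791
logit = ln(0.2791/0.7209) = -0.9491
θ = b + logit/(a) = -2.1 + (-0.9491)/1.3700 = -2.7928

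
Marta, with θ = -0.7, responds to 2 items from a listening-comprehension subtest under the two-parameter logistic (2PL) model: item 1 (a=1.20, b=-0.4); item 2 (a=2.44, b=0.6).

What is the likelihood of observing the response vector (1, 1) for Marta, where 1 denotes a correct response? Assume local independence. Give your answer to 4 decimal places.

0.0165

P(θ) = 1 / (1 + exp(−a(θ − b)))
P_1 = 1/(1+e^{0.3600}) = 0.4110
P_2 = 1/(1+e^{3.1720}) = 0.0402
L = P_1 × P_2 = 0.4110 × 0.0402 = 0.01653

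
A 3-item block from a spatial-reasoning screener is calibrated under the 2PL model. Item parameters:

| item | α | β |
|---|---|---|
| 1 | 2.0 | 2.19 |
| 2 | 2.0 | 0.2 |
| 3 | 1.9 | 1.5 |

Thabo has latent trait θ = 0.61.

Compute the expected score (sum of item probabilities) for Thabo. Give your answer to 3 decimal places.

P(θ) = 1 / (1 + exp(−α(θ − β)))
P_1 = 1/(1+e^{3.1600}) = 0.0407
P_2 = 1/(1+e^{-0.8200}) = 0.6942
P_3 = 1/(1+e^{1.6910}) = 0.1556
E[score] = 0.0407 + 0.6942 + 0.1556 = 0.8906

0.891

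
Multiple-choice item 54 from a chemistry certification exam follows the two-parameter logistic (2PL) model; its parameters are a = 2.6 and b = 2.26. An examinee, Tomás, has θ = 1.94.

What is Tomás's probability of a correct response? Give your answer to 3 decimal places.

P(θ) = 1 / (1 + exp(−a(θ − b)))
Exponent: 2.6 × (1.94 − 2.26) = -0.8320
1/(1 + e^{0.8320}) = 0.3032

0.303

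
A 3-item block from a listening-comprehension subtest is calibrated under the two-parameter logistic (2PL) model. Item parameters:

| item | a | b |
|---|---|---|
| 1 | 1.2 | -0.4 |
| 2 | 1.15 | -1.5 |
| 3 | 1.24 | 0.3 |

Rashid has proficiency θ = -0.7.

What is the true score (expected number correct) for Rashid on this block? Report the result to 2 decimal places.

P(θ) = 1 / (1 + exp(−a(θ − b)))
P_1 = 1/(1+e^{0.3600}) = 0.4110
P_2 = 1/(1+e^{-0.9200}) = 0.7150
P_3 = 1/(1+e^{1.2400}) = 0.2244
E[score] = 0.4110 + 0.7150 + 0.2244 = 1.3504

1.35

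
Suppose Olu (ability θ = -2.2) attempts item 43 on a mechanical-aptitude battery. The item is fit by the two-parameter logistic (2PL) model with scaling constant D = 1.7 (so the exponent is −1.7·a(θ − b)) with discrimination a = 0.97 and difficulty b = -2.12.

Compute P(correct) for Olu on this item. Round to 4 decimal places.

0.4671

P(θ) = 1 / (1 + exp(−D·a(θ − b)))
Exponent: 1.7 × 0.97 × (-2.2 − (-2.12)) = -0.1319
1/(1 + e^{0.1319}) = 0.4671
P = 0.4671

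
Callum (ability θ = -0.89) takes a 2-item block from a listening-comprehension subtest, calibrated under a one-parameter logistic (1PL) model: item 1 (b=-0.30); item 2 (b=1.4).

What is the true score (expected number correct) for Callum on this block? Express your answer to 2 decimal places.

P(θ) = 1 / (1 + exp(−(θ − b)))
P_1 = 1/(1+e^{0.5900}) = 0.3566
P_2 = 1/(1+e^{2.2900}) = 0.0920
E[score] = 0.3566 + 0.0920 = 0.4486

0.45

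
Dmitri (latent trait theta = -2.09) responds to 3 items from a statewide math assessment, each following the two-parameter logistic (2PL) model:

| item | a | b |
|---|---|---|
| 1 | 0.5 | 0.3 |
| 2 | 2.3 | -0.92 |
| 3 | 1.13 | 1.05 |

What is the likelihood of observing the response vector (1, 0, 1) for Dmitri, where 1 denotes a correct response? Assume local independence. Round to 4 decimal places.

P(theta) = 1 / (1 + exp(−a(theta − b)))
P_1 = 1/(1+e^{1.1950}) = 0.2324
P_2 = 1/(1+e^{2.6910}) = 0.0635
P_3 = 1/(1+e^{3.5482}) = 0.0280
L = P_1 × (1−P_2) × P_3 = 0.2324 × 0.9365 × 0.0280 = 0.00609

0.0061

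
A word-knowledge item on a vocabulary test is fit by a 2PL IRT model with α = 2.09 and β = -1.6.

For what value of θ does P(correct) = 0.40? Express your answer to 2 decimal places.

-1.79

P(θ) = 1 / (1 + exp(−α(θ − β)))
logit = ln(0.4000/0.6000) = -0.4055
θ = β + logit/(α) = -1.6 + (-0.4055)/2.0900 = -1.7940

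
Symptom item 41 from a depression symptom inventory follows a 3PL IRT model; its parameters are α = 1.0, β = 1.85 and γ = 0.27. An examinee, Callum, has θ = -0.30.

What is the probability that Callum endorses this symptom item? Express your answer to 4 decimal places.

0.3462

P(θ) = γ + (1 − γ) · 1 / (1 + exp(−α(θ − β)))
Exponent: 1.0 × (-0.30 − 1.85) = -2.1500
1/(1 + e^{2.1500}) = 0.1043
P = 0.27 + 0.73 × 0.1043 = 0.3462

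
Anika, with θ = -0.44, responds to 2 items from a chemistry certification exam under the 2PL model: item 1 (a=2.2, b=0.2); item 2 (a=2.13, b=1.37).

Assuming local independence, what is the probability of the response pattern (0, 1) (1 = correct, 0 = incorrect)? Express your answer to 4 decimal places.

0.0167

P(θ) = 1 / (1 + exp(−a(θ − b)))
P_1 = 1/(1+e^{1.4080}) = 0.1965
P_2 = 1/(1+e^{3.8553}) = 0.0207
L = (1−P_1) × P_2 = 0.8035 × 0.0207 = 0.01665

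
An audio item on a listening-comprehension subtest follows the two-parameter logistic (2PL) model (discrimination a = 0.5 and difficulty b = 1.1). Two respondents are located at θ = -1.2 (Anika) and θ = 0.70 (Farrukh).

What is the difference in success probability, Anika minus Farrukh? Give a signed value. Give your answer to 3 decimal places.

P(θ) = 1 / (1 + exp(−a(θ − b)))
P(Anika) = 0.2405  [exponent -1.1500]
P(Farrukh) = 0.4502  [exponent -0.2000]
Difference = 0.2405 − 0.4502 = -0.2097

-0.210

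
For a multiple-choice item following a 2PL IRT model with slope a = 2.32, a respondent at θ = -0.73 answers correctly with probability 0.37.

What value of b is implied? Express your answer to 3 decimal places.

P(θ) = 1 / (1 + exp(−a(θ − b)))
logit(0.37) = ln(0.37/0.63) = -0.5322
b = θ − logit/(a) = -0.73 − (-0.5322)/2.3200 = -0.5006

-0.501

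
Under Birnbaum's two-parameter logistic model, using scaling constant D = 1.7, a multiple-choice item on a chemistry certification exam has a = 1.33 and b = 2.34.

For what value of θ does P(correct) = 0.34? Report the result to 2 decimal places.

2.05

P(θ) = 1 / (1 + exp(−D·a(θ − b)))
logit = ln(0.3400/0.6600) = -0.6633
θ = b + logit/(1.7·a) = 2.34 + (-0.6633)/2.2610 = 2.0466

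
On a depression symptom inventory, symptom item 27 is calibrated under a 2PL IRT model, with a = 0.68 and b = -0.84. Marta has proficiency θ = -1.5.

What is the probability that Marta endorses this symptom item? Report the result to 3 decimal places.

0.390

P(θ) = 1 / (1 + exp(−a(θ − b)))
Exponent: 0.68 × (-1.5 − (-0.84)) = -0.4488
1/(1 + e^{0.4488}) = 0.3896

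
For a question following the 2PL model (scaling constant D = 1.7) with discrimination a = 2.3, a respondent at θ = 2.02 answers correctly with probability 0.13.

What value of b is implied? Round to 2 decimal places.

P(θ) = 1 / (1 + exp(−D·a(θ − b)))
logit(0.13) = ln(0.13/0.87) = -1.9010
b = θ − logit/(1.7·a) = 2.02 − (-1.9010)/3.9100 = 2.5062

2.51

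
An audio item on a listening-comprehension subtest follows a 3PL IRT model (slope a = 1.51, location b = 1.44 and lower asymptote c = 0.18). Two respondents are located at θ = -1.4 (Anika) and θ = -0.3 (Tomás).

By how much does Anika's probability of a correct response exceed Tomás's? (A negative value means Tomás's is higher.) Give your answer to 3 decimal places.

-0.044

P(θ) = c + (1 − c) · 1 / (1 + exp(−a(θ − b)))
P(Anika) = 0.1911  [exponent -4.2884]
P(Tomás) = 0.2353  [exponent -2.6274]
Difference = 0.1911 − 0.2353 = -0.0442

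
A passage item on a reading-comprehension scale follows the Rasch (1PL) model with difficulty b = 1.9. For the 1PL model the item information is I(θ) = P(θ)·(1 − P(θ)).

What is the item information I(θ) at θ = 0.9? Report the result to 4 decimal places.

P = 1/(1+e^{1.0000}) = 0.2689
P(1−P) = 0.2689 × 0.7311 = 0.1966
I = P(1−P) = 0.19661

0.1966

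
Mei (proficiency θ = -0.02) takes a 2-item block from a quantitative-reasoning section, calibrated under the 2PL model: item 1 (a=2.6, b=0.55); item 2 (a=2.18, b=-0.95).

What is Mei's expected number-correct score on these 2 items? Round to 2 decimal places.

P(θ) = 1 / (1 + exp(−a(θ − b)))
P_1 = 1/(1+e^{1.4820}) = 0.1851
P_2 = 1/(1+e^{-2.0274}) = 0.8836
E[score] = 0.1851 + 0.8836 = 1.0688

1.07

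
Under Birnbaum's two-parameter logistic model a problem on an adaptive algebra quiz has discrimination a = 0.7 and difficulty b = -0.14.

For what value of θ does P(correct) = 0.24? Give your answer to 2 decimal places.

-1.79

P(θ) = 1 / (1 + exp(−a(θ − b)))
logit = ln(0.2400/0.7600) = -1.1527
θ = b + logit/(a) = -0.14 + (-1.1527)/0.7000 = -1.7867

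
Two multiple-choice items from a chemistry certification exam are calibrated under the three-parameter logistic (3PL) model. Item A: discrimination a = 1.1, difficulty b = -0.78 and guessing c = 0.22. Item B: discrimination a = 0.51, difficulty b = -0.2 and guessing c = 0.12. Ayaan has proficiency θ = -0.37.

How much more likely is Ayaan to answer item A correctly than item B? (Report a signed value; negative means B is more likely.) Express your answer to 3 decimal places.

P(θ) = c + (1 − c) · 1 / (1 + exp(−a(θ − b)))
P_A = 0.6965
P_B = 0.5409
P_A − P_B = 0.1555

0.156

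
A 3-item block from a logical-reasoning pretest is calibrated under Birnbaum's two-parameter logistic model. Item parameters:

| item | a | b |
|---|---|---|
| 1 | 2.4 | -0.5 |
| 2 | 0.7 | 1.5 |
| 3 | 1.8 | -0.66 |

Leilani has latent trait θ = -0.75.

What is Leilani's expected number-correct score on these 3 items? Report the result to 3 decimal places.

P(θ) = 1 / (1 + exp(−a(θ − b)))
P_1 = 1/(1+e^{0.6000}) = 0.3543
P_2 = 1/(1+e^{1.5750}) = 0.1715
P_3 = 1/(1+e^{0.1620}) = 0.4596
E[score] = 0.3543 + 0.1715 + 0.4596 = 0.9854

0.985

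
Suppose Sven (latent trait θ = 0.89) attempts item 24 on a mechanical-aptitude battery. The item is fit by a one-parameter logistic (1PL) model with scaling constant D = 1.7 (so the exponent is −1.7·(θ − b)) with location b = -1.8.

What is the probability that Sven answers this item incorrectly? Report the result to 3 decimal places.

P(θ) = 1 / (1 + exp(−D·(θ − b)))
Exponent: 1.7 × (0.89 − (-1.8)) = 4.5730
1/(1 + e^{-4.5730}) = 0.9898
P = 0.9898
P(incorrect) = 1 − 0.9898 = 0.0102

0.010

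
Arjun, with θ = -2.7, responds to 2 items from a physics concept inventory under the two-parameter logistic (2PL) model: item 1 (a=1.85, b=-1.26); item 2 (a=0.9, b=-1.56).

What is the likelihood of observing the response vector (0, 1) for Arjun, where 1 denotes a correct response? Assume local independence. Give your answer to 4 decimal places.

0.2467

P(θ) = 1 / (1 + exp(−a(θ − b)))
P_1 = 1/(1+e^{2.6640}) = 0.0651
P_2 = 1/(1+e^{1.0260}) = 0.2639
L = (1−P_1) × P_2 = 0.9349 × 0.2639 = 0.24667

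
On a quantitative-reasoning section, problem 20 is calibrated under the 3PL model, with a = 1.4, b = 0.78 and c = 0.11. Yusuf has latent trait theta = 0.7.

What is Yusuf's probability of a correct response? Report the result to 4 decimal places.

0.5301

P(theta) = c + (1 − c) · 1 / (1 + exp(−a(theta − b)))
Exponent: 1.4 × (0.7 − 0.78) = -0.1120
1/(1 + e^{0.1120}) = 0.4720
P = 0.11 + 0.89 × 0.4720 = 0.5301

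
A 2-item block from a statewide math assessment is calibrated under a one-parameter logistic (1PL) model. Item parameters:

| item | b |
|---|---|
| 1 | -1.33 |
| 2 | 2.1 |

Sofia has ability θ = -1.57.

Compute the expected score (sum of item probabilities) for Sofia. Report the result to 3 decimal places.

P(θ) = 1 / (1 + exp(−(θ − b)))
P_1 = 1/(1+e^{0.2400}) = 0.4403
P_2 = 1/(1+e^{3.6700}) = 0.0248
E[score] = 0.4403 + 0.0248 = 0.4651

0.465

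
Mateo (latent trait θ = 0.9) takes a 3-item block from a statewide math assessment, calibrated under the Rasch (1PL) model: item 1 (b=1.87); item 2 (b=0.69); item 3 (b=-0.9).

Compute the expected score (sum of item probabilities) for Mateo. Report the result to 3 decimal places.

P(θ) = 1 / (1 + exp(−(θ − b)))
P_1 = 1/(1+e^{0.9700}) = 0.2749
P_2 = 1/(1+e^{-0.2100}) = 0.5523
P_3 = 1/(1+e^{-1.8000}) = 0.8581
E[score] = 0.2749 + 0.5523 + 0.8581 = 1.6853

1.685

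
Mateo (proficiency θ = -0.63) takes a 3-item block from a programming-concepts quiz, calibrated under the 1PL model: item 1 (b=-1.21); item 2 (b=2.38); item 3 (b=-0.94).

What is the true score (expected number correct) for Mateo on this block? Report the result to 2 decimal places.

1.26

P(θ) = 1 / (1 + exp(−(θ − b)))
P_1 = 1/(1+e^{-0.5800}) = 0.6411
P_2 = 1/(1+e^{3.0100}) = 0.0470
P_3 = 1/(1+e^{-0.3100}) = 0.5769
E[score] = 0.6411 + 0.0470 + 0.5769 = 1.2649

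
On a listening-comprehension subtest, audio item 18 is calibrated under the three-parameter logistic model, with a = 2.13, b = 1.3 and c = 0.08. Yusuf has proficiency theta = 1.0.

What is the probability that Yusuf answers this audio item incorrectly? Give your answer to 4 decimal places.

0.6022

P(theta) = c + (1 − c) · 1 / (1 + exp(−a(theta − b)))
Exponent: 2.13 × (1.0 − 1.3) = -0.6390
1/(1 + e^{0.6390}) = 0.3455
P = 0.08 + 0.92 × 0.3455 = 0.3978
P(incorrect) = 1 − 0.3978 = 0.6022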